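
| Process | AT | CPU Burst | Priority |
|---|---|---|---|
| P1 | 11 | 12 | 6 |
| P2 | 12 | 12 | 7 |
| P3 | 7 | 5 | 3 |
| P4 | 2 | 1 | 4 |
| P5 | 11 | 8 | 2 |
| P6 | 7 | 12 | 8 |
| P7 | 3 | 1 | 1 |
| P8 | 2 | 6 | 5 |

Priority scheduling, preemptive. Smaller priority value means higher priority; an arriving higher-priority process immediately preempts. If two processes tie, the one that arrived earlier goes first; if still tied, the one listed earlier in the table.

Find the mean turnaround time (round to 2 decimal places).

Schedule: | idle 0-2 | P4 2-3 | P7 3-4 | P8 4-7 | P3 7-11 | P5 11-19 | P3 19-20 | P8 20-23 | P1 23-35 | P2 35-47 | P6 47-59 |
Completion: P1=35  P2=47  P3=20  P4=3  P5=19  P6=59  P7=4  P8=23
Turnaround (C−A): P1=24  P2=35  P3=13  P4=1  P5=8  P6=52  P7=1  P8=21
Turnaround times: P1=24, P2=35, P3=13, P4=1, P5=8, P6=52, P7=1, P8=21
Average turnaround = (24+35+13+1+8+52+1+21) / 8 = 155/8 = 19.38

19.38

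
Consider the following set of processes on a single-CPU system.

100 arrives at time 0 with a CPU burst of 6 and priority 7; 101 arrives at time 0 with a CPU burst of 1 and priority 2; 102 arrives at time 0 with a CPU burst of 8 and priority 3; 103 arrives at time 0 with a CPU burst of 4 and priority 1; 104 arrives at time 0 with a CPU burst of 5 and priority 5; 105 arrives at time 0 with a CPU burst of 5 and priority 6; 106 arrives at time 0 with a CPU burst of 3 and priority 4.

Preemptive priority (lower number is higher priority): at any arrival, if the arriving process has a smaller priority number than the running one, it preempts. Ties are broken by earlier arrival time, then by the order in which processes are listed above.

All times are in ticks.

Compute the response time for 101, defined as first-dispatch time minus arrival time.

4

Schedule: | 103 0-4 | 101 4-5 | 102 5-13 | 106 13-16 | 104 16-21 | 105 21-26 | 100 26-32 |
Completion: 100=32  101=5  102=13  103=4  104=21  105=26  106=16
Response(101) = first start − arrival = 4 − 0 = 4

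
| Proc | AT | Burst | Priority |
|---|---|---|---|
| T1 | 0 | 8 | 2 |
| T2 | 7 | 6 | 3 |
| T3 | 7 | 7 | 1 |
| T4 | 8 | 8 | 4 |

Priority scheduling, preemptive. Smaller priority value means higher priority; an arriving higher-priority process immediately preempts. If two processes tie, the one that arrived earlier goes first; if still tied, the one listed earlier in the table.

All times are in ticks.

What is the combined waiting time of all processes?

28

Gantt: | T1 0-7 | T3 7-14 | T1 14-15 | T2 15-21 | T4 21-29 |
Completion: T1=15  T2=21  T3=14  T4=29
Turnaround (C−A): T1=15  T2=14  T3=7  T4=21
Waiting = turnaround − burst: T1=7, T2=8, T3=0, T4=13
Total waiting = 7 + 8 + 0 + 13 = 28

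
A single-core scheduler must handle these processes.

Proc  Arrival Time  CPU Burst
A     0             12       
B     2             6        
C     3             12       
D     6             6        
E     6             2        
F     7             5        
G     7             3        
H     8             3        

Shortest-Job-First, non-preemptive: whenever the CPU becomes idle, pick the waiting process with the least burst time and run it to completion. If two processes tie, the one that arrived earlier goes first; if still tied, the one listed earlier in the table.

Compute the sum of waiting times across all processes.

117

Timeline: | A 0-12 | E 12-14 | G 14-17 | H 17-20 | F 20-25 | B 25-31 | D 31-37 | C 37-49 |
Completion: A=12  B=31  C=49  D=37  E=14  F=25  G=17  H=20
Waiting = turnaround − burst: A=0, B=23, C=34, D=25, E=6, F=13, G=7, H=9
Total waiting = 0 + 23 + 34 + 25 + 6 + 13 + 7 + 9 = 117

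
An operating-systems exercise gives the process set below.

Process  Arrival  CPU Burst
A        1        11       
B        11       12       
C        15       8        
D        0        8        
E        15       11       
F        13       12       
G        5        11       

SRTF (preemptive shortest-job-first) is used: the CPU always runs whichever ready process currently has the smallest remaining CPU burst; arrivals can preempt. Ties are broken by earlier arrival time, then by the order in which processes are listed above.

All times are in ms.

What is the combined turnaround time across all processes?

215

Gantt: | D 0-8 | A 8-19 | C 19-27 | G 27-38 | E 38-49 | B 49-61 | F 61-73 |
Completion: A=19  B=61  C=27  D=8  E=49  F=73  G=38
Turnaround (C−A): A=18  B=50  C=12  D=8  E=34  F=60  G=33
Turnaround = completion − arrival: A=18, B=50, C=12, D=8, E=34, F=60, G=33
Total turnaround = 18 + 50 + 12 + 8 + 34 + 60 + 33 = 215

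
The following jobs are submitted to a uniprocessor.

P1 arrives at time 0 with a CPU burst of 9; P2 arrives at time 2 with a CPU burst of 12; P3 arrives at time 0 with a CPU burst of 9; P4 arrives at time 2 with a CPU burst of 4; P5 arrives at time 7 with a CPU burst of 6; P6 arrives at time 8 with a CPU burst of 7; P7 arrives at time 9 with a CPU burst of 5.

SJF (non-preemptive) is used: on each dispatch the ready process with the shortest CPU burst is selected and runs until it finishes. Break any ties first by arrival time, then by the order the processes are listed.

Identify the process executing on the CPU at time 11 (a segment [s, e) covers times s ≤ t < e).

Timeline: | P1 0-9 | P4 9-13 | P7 13-18 | P5 18-24 | P6 24-31 | P3 31-40 | P2 40-52 |
Completion: P1=9  P2=52  P3=40  P4=13  P5=24  P6=31  P7=18
Turnaround (C−A): P1=9  P2=50  P3=40  P4=11  P5=17  P6=23  P7=9

P4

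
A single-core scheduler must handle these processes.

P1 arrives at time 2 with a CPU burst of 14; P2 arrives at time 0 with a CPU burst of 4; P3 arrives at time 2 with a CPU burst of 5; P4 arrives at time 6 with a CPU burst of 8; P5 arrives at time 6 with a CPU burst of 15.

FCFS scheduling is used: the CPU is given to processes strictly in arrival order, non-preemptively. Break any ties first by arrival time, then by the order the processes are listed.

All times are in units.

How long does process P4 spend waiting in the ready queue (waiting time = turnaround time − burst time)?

Gantt: | P2 0-4 | P1 4-18 | P3 18-23 | P4 23-31 | P5 31-46 |
Completion: P1=18  P2=4  P3=23  P4=31  P5=46
Waiting(P4) = turnaround − burst = 25 − 8 = 17

17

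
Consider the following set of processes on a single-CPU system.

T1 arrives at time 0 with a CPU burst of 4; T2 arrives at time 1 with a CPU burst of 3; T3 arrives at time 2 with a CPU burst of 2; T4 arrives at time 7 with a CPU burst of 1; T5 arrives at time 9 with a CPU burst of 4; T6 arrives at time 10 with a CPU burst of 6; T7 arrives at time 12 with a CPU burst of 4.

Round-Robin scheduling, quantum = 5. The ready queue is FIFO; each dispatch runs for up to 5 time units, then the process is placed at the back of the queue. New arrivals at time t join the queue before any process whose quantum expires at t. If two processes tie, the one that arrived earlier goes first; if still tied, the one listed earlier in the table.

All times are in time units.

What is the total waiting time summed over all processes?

26

Schedule: | T1 0-4 | T2 4-7 | T3 7-9 | T4 9-10 | T5 10-14 | T6 14-19 | T7 19-23 | T6 23-24 |
Completion: T1=4  T2=7  T3=9  T4=10  T5=14  T6=24  T7=23
Turnaround (C−A): T1=4  T2=6  T3=7  T4=3  T5=5  T6=14  T7=11
Waiting = turnaround − burst: T1=0, T2=3, T3=5, T4=2, T5=1, T6=8, T7=7
Total waiting = 0 + 3 + 5 + 2 + 1 + 8 + 7 = 26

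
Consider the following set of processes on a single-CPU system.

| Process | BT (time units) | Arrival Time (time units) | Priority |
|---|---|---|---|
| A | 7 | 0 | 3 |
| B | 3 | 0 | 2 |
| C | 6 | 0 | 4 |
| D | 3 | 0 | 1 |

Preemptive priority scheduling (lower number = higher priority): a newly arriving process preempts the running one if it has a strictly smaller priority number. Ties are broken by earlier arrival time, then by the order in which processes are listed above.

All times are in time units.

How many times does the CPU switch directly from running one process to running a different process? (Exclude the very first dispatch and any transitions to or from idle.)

Schedule: | D 0-3 | B 3-6 | A 6-13 | C 13-19 |
Completion: A=13  B=6  C=19  D=3

3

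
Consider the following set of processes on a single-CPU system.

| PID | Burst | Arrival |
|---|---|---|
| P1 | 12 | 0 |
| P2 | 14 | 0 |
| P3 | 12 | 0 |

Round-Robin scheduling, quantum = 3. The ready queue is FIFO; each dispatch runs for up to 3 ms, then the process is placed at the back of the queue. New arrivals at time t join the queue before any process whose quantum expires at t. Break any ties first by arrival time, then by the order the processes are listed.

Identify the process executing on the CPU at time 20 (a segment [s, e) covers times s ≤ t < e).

Gantt: | P1 0-3 | P2 3-6 | P3 6-9 | P1 9-12 | P2 12-15 | P3 15-18 | P1 18-21 | P2 21-24 | P3 24-27 | P1 27-30 | P2 30-33 | P3 33-36 | P2 36-38 |
Completion: P1=30  P2=38  P3=36

P1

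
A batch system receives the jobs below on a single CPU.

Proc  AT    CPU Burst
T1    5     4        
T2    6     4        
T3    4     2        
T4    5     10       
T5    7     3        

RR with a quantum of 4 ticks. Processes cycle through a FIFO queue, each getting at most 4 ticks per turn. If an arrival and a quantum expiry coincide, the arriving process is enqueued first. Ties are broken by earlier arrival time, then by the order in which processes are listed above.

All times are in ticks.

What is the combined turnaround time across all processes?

Timeline: | idle 0-4 | T3 4-6 | T1 6-10 | T4 10-14 | T2 14-18 | T5 18-21 | T4 21-27 |
Completion: T1=10  T2=18  T3=6  T4=27  T5=21
Turnaround = completion − arrival: T1=5, T2=12, T3=2, T4=22, T5=14
Total turnaround = 5 + 12 + 2 + 22 + 14 = 55

55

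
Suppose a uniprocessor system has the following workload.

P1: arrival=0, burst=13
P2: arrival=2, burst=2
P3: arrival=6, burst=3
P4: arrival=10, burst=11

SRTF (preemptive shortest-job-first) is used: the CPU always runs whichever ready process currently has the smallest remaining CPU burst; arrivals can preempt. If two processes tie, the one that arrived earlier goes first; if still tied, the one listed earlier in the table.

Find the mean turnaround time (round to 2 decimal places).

10.50

Gantt: | P1 0-2 | P2 2-4 | P1 4-6 | P3 6-9 | P1 9-18 | P4 18-29 |
Completion: P1=18  P2=4  P3=9  P4=29
Turnaround times: P1=18, P2=2, P3=3, P4=19
Average turnaround = (18+2+3+19) / 4 = 42/4 = 10.50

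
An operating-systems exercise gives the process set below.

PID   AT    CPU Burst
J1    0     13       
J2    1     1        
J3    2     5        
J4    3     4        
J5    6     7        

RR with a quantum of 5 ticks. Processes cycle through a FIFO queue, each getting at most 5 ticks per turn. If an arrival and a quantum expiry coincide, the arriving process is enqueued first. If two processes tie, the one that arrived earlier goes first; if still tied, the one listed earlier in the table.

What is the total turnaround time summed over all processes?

78

Schedule: | J1 0-5 | J2 5-6 | J3 6-11 | J4 11-15 | J1 15-20 | J5 20-25 | J1 25-28 | J5 28-30 |
Completion: J1=28  J2=6  J3=11  J4=15  J5=30
Turnaround (C−A): J1=28  J2=5  J3=9  J4=12  J5=24
Turnaround = completion − arrival: J1=28, J2=5, J3=9, J4=12, J5=24
Total turnaround = 28 + 5 + 9 + 12 + 24 = 78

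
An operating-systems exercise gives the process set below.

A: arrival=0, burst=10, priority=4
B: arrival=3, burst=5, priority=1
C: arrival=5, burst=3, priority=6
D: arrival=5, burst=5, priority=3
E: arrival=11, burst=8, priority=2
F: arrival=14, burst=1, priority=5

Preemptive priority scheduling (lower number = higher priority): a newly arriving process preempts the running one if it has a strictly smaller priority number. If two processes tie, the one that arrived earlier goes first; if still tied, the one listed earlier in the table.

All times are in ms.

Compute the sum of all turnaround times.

Timeline: | A 0-3 | B 3-8 | D 8-11 | E 11-19 | D 19-21 | A 21-28 | F 28-29 | C 29-32 |
Completion: A=28  B=8  C=32  D=21  E=19  F=29
Turnaround (C−A): A=28  B=5  C=27  D=16  E=8  F=15
Turnaround = completion − arrival: A=28, B=5, C=27, D=16, E=8, F=15
Total turnaround = 28 + 5 + 27 + 16 + 8 + 15 = 99

99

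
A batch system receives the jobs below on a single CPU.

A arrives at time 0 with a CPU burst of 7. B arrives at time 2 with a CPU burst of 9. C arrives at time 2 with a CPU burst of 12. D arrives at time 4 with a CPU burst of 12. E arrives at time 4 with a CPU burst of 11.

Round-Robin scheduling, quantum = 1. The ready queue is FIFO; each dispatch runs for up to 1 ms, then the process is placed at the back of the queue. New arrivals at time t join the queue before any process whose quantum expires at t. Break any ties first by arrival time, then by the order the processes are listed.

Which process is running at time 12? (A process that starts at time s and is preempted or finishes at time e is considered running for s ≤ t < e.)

E

Gantt: | A 0-2 | B 2-3 | C 3-4 | A 4-5 | B 5-6 | D 6-7 | E 7-8 | C 8-9 | A 9-10 | B 10-11 | D 11-12 | E 12-13 | C 13-14 | A 14-15 | B 15-16 | D 16-17 | E 17-18 | C 18-19 | A 19-20 | B 20-21 | D 21-22 | E 22-23 | C 23-24 | A 24-25 | B 25-26 | D 26-27 | E 27-28 | C 28-29 | B 29-30 | D 30-31 | E 31-32 | C 32-33 | B 33-34 | D 34-35 | E 35-36 | C 36-37 | B 37-38 | D 38-39 | E 39-40 | C 40-41 | D 41-42 | E 42-43 | C 43-44 | D 44-45 | E 45-46 | C 46-47 | D 47-48 | E 48-49 | C 49-50 | D 50-51 |
Completion: A=25  B=38  C=50  D=51  E=49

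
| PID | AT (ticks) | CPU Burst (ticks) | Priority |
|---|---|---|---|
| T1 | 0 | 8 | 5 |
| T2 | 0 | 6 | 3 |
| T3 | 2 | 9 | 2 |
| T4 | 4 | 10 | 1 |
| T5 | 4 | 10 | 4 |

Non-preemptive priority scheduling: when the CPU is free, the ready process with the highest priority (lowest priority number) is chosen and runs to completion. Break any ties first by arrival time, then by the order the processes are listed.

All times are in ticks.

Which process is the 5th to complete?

T1

Gantt: | T2 0-6 | T4 6-16 | T3 16-25 | T5 25-35 | T1 35-43 |
Completion: T1=43  T2=6  T3=25  T4=16  T5=35
Turnaround (C−A): T1=43  T2=6  T3=23  T4=12  T5=31
Finish order: T2 → T4 → T3 → T5 → T1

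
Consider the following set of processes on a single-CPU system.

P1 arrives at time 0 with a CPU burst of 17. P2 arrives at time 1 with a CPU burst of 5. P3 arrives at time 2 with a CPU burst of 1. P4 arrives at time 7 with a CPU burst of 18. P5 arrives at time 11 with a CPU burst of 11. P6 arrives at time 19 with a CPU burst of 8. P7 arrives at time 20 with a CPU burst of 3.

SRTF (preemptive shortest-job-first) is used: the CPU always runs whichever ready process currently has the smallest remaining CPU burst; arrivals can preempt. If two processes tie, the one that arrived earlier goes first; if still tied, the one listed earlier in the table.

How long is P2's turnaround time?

6

Schedule: | P1 0-1 | P2 1-2 | P3 2-3 | P2 3-7 | P1 7-11 | P5 11-22 | P7 22-25 | P6 25-33 | P1 33-45 | P4 45-63 |
Completion: P1=45  P2=7  P3=3  P4=63  P5=22  P6=33  P7=25
Turnaround(P2) = completion − arrival = 7 − 1 = 6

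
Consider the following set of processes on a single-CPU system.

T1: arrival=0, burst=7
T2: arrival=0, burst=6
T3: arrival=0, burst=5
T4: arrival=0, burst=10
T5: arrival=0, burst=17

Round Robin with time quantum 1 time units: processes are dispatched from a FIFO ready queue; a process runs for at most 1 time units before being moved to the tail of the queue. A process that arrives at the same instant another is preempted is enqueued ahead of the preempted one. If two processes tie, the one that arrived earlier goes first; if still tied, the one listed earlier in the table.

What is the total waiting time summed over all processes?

Gantt: | T1 0-1 | T2 1-2 | T3 2-3 | T4 3-4 | T5 4-5 | T1 5-6 | T2 6-7 | T3 7-8 | T4 8-9 | T5 9-10 | T1 10-11 | T2 11-12 | T3 12-13 | T4 13-14 | T5 14-15 | T1 15-16 | T2 16-17 | T3 17-18 | T4 18-19 | T5 19-20 | T1 20-21 | T2 21-22 | T3 22-23 | T4 23-24 | T5 24-25 | T1 25-26 | T2 26-27 | T4 27-28 | T5 28-29 | T1 29-30 | T4 30-31 | T5 31-32 | T4 32-33 | T5 33-34 | T4 34-35 | T5 35-36 | T4 36-37 | T5 37-45 |
Completion: T1=30  T2=27  T3=23  T4=37  T5=45
Waiting = turnaround − burst: T1=23, T2=21, T3=18, T4=27, T5=28
Total waiting = 23 + 21 + 18 + 27 + 28 = 117

117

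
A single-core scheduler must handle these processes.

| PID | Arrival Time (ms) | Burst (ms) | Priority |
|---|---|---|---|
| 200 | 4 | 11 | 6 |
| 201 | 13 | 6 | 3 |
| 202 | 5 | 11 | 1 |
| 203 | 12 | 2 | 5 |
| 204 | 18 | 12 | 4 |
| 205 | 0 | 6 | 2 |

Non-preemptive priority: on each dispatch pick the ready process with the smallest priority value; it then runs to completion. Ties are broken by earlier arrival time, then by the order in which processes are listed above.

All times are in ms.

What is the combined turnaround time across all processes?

114

Schedule: | 205 0-6 | 202 6-17 | 201 17-23 | 204 23-35 | 203 35-37 | 200 37-48 |
Completion: 200=48  201=23  202=17  203=37  204=35  205=6
Turnaround (C−A): 200=44  201=10  202=12  203=25  204=17  205=6
Turnaround = completion − arrival: 200=44, 201=10, 202=12, 203=25, 204=17, 205=6
Total turnaround = 44 + 10 + 12 + 25 + 17 + 6 = 114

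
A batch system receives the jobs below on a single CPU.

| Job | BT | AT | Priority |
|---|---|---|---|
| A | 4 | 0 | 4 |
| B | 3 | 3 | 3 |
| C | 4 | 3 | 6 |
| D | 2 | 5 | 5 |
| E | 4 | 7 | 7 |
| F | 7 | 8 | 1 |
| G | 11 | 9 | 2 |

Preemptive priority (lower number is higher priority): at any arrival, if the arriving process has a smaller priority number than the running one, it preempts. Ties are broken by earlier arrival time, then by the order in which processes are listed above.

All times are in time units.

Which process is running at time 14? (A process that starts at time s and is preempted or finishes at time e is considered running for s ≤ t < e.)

F

Schedule: | A 0-3 | B 3-6 | A 6-7 | D 7-8 | F 8-15 | G 15-26 | D 26-27 | C 27-31 | E 31-35 |
Completion: A=7  B=6  C=31  D=27  E=35  F=15  G=26
Turnaround (C−A): A=7  B=3  C=28  D=22  E=28  F=7  G=17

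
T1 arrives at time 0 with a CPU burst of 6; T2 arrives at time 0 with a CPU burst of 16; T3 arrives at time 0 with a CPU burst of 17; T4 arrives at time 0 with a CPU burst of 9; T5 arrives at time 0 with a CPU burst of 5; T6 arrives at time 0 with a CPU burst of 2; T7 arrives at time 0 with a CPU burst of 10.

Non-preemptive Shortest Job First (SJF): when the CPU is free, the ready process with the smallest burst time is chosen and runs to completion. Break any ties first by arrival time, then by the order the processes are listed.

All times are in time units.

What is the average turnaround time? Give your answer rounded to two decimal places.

27.00

Schedule: | T6 0-2 | T5 2-7 | T1 7-13 | T4 13-22 | T7 22-32 | T2 32-48 | T3 48-65 |
Completion: T1=13  T2=48  T3=65  T4=22  T5=7  T6=2  T7=32
Turnaround (C−A): T1=13  T2=48  T3=65  T4=22  T5=7  T6=2  T7=32
Turnaround times: T1=13, T2=48, T3=65, T4=22, T5=7, T6=2, T7=32
Average turnaround = (13+48+65+22+7+2+32) / 7 = 189/7 = 27.00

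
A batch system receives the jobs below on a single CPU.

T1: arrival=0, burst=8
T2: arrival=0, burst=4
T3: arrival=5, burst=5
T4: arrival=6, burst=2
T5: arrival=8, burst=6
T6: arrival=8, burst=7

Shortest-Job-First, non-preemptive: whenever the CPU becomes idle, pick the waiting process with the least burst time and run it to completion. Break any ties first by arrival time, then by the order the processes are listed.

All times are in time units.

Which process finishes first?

T2

Timeline: | T2 0-4 | T1 4-12 | T4 12-14 | T3 14-19 | T5 19-25 | T6 25-32 |
Completion: T1=12  T2=4  T3=19  T4=14  T5=25  T6=32
Finish order: T2 → T1 → T4 → T3 → T5 → T6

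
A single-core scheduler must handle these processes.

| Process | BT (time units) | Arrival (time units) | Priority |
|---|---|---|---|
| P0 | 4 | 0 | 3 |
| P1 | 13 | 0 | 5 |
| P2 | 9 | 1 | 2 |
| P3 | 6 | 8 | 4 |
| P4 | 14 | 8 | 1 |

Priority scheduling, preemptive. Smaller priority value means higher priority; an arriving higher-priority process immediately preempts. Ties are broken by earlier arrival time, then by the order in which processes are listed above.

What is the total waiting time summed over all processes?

Timeline: | P0 0-1 | P2 1-8 | P4 8-22 | P2 22-24 | P0 24-27 | P3 27-33 | P1 33-46 |
Completion: P0=27  P1=46  P2=24  P3=33  P4=22
Waiting = turnaround − burst: P0=23, P1=33, P2=14, P3=19, P4=0
Total waiting = 23 + 33 + 14 + 19 + 0 = 89

89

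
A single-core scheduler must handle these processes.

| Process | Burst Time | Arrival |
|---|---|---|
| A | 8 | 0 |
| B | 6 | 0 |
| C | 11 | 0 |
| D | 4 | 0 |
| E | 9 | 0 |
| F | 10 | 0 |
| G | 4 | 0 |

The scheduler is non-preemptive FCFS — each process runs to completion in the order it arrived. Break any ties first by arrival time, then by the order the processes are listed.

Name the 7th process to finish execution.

Timeline: | A 0-8 | B 8-14 | C 14-25 | D 25-29 | E 29-38 | F 38-48 | G 48-52 |
Completion: A=8  B=14  C=25  D=29  E=38  F=48  G=52
Turnaround (C−A): A=8  B=14  C=25  D=29  E=38  F=48  G=52
Finish order: A → B → C → D → E → F → G

G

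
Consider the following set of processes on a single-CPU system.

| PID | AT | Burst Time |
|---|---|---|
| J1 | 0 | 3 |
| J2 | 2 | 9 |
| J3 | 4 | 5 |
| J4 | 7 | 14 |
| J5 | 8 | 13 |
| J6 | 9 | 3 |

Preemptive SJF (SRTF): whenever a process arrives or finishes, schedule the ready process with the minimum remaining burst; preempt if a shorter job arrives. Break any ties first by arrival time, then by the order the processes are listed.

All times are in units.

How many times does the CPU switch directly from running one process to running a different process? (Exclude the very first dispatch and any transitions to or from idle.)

6

Timeline: | J1 0-3 | J2 3-4 | J3 4-9 | J6 9-12 | J2 12-20 | J5 20-33 | J4 33-47 |
Completion: J1=3  J2=20  J3=9  J4=47  J5=33  J6=12
Turnaround (C−A): J1=3  J2=18  J3=5  J4=40  J5=25  J6=3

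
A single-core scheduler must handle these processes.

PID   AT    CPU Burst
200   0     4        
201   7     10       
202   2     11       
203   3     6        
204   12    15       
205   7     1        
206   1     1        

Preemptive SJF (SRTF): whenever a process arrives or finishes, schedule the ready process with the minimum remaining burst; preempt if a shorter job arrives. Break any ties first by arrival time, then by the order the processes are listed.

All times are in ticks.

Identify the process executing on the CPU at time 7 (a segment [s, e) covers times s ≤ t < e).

205

Timeline: | 200 0-1 | 206 1-2 | 200 2-5 | 203 5-7 | 205 7-8 | 203 8-12 | 201 12-22 | 202 22-33 | 204 33-48 |
Completion: 200=5  201=22  202=33  203=12  204=48  205=8  206=2
Turnaround (C−A): 200=5  201=15  202=31  203=9  204=36  205=1  206=1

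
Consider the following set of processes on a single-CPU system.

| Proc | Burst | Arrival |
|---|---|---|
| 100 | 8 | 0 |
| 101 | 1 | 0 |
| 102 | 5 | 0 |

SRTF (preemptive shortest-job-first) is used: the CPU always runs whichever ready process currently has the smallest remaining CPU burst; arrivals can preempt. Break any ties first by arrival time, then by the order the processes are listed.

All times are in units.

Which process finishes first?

Gantt: | 101 0-1 | 102 1-6 | 100 6-14 |
Completion: 100=14  101=1  102=6
Turnaround (C−A): 100=14  101=1  102=6
Finish order: 101 → 102 → 100

101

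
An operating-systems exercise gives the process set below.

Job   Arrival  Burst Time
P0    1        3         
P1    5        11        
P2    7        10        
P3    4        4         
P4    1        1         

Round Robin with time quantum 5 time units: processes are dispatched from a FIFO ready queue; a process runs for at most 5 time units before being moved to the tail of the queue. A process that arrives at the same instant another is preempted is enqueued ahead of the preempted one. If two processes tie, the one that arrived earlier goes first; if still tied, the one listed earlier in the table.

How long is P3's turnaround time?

Schedule: | idle 0-1 | P0 1-4 | P4 4-5 | P3 5-9 | P1 9-14 | P2 14-19 | P1 19-24 | P2 24-29 | P1 29-30 |
Completion: P0=4  P1=30  P2=29  P3=9  P4=5
Turnaround(P3) = completion − arrival = 9 − 4 = 5

5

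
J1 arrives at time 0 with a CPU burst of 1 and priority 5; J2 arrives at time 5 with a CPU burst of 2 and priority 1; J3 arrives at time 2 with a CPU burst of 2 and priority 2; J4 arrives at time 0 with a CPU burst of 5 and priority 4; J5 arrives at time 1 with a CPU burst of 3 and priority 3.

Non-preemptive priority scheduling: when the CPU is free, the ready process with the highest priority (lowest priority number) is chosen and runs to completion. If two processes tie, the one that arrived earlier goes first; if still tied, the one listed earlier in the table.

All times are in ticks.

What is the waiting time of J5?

Gantt: | J4 0-5 | J2 5-7 | J3 7-9 | J5 9-12 | J1 12-13 |
Completion: J1=13  J2=7  J3=9  J4=5  J5=12
Turnaround (C−A): J1=13  J2=2  J3=7  J4=5  J5=11
Waiting(J5) = turnaround − burst = 11 − 3 = 8

8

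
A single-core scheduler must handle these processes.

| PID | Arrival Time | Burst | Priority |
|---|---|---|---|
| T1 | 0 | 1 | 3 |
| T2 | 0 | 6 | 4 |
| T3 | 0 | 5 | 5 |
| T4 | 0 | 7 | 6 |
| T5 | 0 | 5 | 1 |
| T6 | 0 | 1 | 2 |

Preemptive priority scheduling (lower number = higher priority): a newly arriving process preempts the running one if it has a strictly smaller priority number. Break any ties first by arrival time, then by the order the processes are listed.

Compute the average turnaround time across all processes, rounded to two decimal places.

Gantt: | T5 0-5 | T6 5-6 | T1 6-7 | T2 7-13 | T3 13-18 | T4 18-25 |
Completion: T1=7  T2=13  T3=18  T4=25  T5=5  T6=6
Turnaround times: T1=7, T2=13, T3=18, T4=25, T5=5, T6=6
Average turnaround = (7+13+18+25+5+6) / 6 = 74/6 = 12.33

12.33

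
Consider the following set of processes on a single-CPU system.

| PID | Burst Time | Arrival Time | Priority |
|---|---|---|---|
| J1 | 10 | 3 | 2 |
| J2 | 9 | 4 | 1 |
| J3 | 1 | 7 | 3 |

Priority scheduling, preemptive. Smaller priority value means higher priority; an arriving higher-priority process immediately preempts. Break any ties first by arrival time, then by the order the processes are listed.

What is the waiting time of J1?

Gantt: | idle 0-3 | J1 3-4 | J2 4-13 | J1 13-22 | J3 22-23 |
Completion: J1=22  J2=13  J3=23
Turnaround (C−A): J1=19  J2=9  J3=16
Waiting(J1) = turnaround − burst = 19 − 10 = 9

9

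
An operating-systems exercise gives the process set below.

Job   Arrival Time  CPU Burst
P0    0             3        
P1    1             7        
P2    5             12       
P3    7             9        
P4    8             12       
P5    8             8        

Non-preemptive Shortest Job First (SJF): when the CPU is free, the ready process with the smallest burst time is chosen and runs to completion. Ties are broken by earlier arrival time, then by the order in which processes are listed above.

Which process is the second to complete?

P1

Gantt: | P0 0-3 | P1 3-10 | P5 10-18 | P3 18-27 | P2 27-39 | P4 39-51 |
Completion: P0=3  P1=10  P2=39  P3=27  P4=51  P5=18
Turnaround (C−A): P0=3  P1=9  P2=34  P3=20  P4=43  P5=10
Finish order: P0 → P1 → P5 → P3 → P2 → P4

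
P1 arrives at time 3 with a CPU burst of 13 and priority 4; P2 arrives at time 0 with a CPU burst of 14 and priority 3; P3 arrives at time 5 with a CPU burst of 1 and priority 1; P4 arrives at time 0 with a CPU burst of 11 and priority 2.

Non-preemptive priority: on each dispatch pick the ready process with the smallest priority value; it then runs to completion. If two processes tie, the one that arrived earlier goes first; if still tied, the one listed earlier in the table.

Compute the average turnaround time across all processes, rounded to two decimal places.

Timeline: | P4 0-11 | P3 11-12 | P2 12-26 | P1 26-39 |
Completion: P1=39  P2=26  P3=12  P4=11
Turnaround (C−A): P1=36  P2=26  P3=7  P4=11
Turnaround times: P1=36, P2=26, P3=7, P4=11
Average turnaround = (36+26+7+11) / 4 = 80/4 = 20.00

20.00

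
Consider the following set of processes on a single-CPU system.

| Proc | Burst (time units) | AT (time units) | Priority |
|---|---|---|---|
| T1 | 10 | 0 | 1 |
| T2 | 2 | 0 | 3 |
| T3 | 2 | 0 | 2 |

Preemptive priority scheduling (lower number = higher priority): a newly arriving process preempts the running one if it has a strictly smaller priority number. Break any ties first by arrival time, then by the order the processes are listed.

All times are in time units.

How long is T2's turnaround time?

Timeline: | T1 0-10 | T3 10-12 | T2 12-14 |
Completion: T1=10  T2=14  T3=12
Turnaround (C−A): T1=10  T2=14  T3=12
Turnaround(T2) = completion − arrival = 14 − 0 = 14

14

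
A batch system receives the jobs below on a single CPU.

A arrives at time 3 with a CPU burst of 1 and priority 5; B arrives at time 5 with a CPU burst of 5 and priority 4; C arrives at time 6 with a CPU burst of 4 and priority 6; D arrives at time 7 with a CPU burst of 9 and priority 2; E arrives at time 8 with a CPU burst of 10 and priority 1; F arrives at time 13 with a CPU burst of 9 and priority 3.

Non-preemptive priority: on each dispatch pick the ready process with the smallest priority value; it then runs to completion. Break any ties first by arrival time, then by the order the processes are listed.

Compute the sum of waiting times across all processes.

63

Schedule: | idle 0-3 | A 3-4 | idle 4-5 | B 5-10 | E 10-20 | D 20-29 | F 29-38 | C 38-42 |
Completion: A=4  B=10  C=42  D=29  E=20  F=38
Turnaround (C−A): A=1  B=5  C=36  D=22  E=12  F=25
Waiting = turnaround − burst: A=0, B=0, C=32, D=13, E=2, F=16
Total waiting = 0 + 0 + 32 + 13 + 2 + 16 = 63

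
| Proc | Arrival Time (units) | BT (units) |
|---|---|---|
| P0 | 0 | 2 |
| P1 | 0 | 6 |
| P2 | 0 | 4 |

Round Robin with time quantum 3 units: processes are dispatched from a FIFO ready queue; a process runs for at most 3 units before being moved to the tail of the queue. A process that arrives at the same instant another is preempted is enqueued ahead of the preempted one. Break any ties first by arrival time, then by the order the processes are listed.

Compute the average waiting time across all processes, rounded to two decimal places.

Timeline: | P0 0-2 | P1 2-5 | P2 5-8 | P1 8-11 | P2 11-12 |
Completion: P0=2  P1=11  P2=12
Turnaround (C−A): P0=2  P1=11  P2=12
Waiting times: P0=0, P1=5, P2=8
Average waiting = (0+5+8) / 3 = 13/3 = 4.33

4.33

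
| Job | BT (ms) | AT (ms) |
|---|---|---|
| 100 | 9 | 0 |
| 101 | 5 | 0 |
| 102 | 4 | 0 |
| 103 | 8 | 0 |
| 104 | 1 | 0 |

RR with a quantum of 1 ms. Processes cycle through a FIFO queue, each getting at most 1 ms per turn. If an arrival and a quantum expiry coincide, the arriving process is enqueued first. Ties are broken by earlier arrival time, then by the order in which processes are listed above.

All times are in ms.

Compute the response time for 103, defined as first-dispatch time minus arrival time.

Gantt: | 100 0-1 | 101 1-2 | 102 2-3 | 103 3-4 | 104 4-5 | 100 5-6 | 101 6-7 | 102 7-8 | 103 8-9 | 100 9-10 | 101 10-11 | 102 11-12 | 103 12-13 | 100 13-14 | 101 14-15 | 102 15-16 | 103 16-17 | 100 17-18 | 101 18-19 | 103 19-20 | 100 20-21 | 103 21-22 | 100 22-23 | 103 23-24 | 100 24-25 | 103 25-26 | 100 26-27 |
Completion: 100=27  101=19  102=16  103=26  104=5
Response(103) = first start − arrival = 3 − 0 = 3

3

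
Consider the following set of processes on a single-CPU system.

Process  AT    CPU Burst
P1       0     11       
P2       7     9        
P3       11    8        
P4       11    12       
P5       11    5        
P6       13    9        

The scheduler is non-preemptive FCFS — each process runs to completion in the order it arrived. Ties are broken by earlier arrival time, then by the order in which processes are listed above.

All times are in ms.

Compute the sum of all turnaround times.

Timeline: | P1 0-11 | P2 11-20 | P3 20-28 | P4 28-40 | P5 40-45 | P6 45-54 |
Completion: P1=11  P2=20  P3=28  P4=40  P5=45  P6=54
Turnaround = completion − arrival: P1=11, P2=13, P3=17, P4=29, P5=34, P6=41
Total turnaround = 11 + 13 + 17 + 29 + 34 + 41 = 145

145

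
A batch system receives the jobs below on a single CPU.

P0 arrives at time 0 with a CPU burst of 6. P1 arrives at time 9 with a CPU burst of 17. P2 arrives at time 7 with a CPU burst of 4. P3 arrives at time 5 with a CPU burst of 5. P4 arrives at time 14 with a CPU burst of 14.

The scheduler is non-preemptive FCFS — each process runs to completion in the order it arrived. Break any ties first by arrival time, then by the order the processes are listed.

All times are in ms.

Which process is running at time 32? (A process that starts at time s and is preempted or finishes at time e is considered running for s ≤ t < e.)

Timeline: | P0 0-6 | P3 6-11 | P2 11-15 | P1 15-32 | P4 32-46 |
Completion: P0=6  P1=32  P2=15  P3=11  P4=46

P4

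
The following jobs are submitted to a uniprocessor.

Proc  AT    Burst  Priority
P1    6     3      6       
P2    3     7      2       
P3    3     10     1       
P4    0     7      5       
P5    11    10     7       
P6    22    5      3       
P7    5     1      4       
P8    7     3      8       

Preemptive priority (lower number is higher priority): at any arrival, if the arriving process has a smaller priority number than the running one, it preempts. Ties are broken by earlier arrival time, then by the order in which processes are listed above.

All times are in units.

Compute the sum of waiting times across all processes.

Timeline: | P4 0-3 | P3 3-13 | P2 13-20 | P7 20-21 | P4 21-22 | P6 22-27 | P4 27-30 | P1 30-33 | P5 33-43 | P8 43-46 |
Completion: P1=33  P2=20  P3=13  P4=30  P5=43  P6=27  P7=21  P8=46
Turnaround (C−A): P1=27  P2=17  P3=10  P4=30  P5=32  P6=5  P7=16  P8=39
Waiting = turnaround − burst: P1=24, P2=10, P3=0, P4=23, P5=22, P6=0, P7=15, P8=36
Total waiting = 24 + 10 + 0 + 23 + 22 + 0 + 15 + 36 = 130

130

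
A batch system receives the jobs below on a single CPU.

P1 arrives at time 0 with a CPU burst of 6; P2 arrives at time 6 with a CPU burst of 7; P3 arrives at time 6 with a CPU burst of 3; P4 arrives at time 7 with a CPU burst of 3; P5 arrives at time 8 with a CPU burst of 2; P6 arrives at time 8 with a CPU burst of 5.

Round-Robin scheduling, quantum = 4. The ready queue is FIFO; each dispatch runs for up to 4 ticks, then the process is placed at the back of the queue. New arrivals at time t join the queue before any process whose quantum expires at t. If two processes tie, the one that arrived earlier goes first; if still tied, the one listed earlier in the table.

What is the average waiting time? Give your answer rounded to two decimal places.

Timeline: | P1 0-6 | P2 6-10 | P3 10-13 | P4 13-16 | P5 16-18 | P6 18-22 | P2 22-25 | P6 25-26 |
Completion: P1=6  P2=25  P3=13  P4=16  P5=18  P6=26
Turnaround (C−A): P1=6  P2=19  P3=7  P4=9  P5=10  P6=18
Waiting times: P1=0, P2=12, P3=4, P4=6, P5=8, P6=13
Average waiting = (0+12+4+6+8+13) / 6 = 43/6 = 7.17

7.17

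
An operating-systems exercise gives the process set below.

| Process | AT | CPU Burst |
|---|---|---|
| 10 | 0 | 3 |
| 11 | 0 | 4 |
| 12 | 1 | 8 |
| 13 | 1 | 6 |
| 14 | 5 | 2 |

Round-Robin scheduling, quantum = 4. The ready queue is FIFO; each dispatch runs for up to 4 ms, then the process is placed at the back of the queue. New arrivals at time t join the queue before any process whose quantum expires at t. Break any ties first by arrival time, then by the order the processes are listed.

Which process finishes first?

Gantt: | 10 0-3 | 11 3-7 | 12 7-11 | 13 11-15 | 14 15-17 | 12 17-21 | 13 21-23 |
Completion: 10=3  11=7  12=21  13=23  14=17
Finish order: 10 → 11 → 14 → 12 → 13

10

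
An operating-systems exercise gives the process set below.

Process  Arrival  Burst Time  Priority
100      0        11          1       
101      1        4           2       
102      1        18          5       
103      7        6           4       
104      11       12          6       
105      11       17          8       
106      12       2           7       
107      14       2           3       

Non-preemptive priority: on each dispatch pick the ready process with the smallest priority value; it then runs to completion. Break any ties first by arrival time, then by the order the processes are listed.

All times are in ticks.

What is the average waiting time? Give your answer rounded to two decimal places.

19.75

Gantt: | 100 0-11 | 101 11-15 | 107 15-17 | 103 17-23 | 102 23-41 | 104 41-53 | 106 53-55 | 105 55-72 |
Completion: 100=11  101=15  102=41  103=23  104=53  105=72  106=55  107=17
Turnaround (C−A): 100=11  101=14  102=40  103=16  104=42  105=61  106=43  107=3
Waiting times: 100=0, 101=10, 102=22, 103=10, 104=30, 105=44, 106=41, 107=1
Average waiting = (0+10+22+10+30+44+41+1) / 8 = 158/8 = 19.75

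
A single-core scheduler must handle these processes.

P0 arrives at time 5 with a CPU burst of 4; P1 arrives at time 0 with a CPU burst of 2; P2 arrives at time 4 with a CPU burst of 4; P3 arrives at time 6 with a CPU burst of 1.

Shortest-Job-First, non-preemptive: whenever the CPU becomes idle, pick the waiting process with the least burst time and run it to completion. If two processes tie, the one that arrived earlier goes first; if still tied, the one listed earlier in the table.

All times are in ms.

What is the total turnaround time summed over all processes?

Gantt: | P1 0-2 | idle 2-4 | P2 4-8 | P3 8-9 | P0 9-13 |
Completion: P0=13  P1=2  P2=8  P3=9
Turnaround = completion − arrival: P0=8, P1=2, P2=4, P3=3
Total turnaround = 8 + 2 + 4 + 3 = 17

17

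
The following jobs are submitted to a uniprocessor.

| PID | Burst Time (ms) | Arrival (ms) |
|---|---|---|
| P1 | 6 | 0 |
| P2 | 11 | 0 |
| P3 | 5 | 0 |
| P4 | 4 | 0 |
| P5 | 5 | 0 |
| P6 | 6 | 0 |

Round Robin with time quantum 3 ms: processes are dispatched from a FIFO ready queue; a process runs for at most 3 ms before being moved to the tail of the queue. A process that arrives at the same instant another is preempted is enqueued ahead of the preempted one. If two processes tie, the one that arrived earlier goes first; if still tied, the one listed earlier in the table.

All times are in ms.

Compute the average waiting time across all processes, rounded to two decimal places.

22.50

Gantt: | P1 0-3 | P2 3-6 | P3 6-9 | P4 9-12 | P5 12-15 | P6 15-18 | P1 18-21 | P2 21-24 | P3 24-26 | P4 26-27 | P5 27-29 | P6 29-32 | P2 32-37 |
Completion: P1=21  P2=37  P3=26  P4=27  P5=29  P6=32
Waiting times: P1=15, P2=26, P3=21, P4=23, P5=24, P6=26
Average waiting = (15+26+21+23+24+26) / 6 = 135/6 = 22.50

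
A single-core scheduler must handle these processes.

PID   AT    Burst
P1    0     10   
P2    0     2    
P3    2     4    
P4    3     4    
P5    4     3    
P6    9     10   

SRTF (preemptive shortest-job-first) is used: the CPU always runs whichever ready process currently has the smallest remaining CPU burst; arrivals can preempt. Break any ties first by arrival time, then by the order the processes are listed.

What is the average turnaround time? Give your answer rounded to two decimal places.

11.33

Timeline: | P2 0-2 | P3 2-6 | P5 6-9 | P4 9-13 | P1 13-23 | P6 23-33 |
Completion: P1=23  P2=2  P3=6  P4=13  P5=9  P6=33
Turnaround (C−A): P1=23  P2=2  P3=4  P4=10  P5=5  P6=24
Turnaround times: P1=23, P2=2, P3=4, P4=10, P5=5, P6=24
Average turnaround = (23+2+4+10+5+24) / 6 = 68/6 = 11.33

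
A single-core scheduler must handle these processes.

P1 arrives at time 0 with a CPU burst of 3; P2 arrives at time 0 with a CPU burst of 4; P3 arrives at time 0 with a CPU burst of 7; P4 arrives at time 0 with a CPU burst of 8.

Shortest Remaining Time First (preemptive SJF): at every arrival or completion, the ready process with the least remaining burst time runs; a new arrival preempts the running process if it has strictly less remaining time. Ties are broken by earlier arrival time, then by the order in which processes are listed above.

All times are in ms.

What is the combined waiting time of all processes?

24

Timeline: | P1 0-3 | P2 3-7 | P3 7-14 | P4 14-22 |
Completion: P1=3  P2=7  P3=14  P4=22
Waiting = turnaround − burst: P1=0, P2=3, P3=7, P4=14
Total waiting = 0 + 3 + 7 + 14 = 24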